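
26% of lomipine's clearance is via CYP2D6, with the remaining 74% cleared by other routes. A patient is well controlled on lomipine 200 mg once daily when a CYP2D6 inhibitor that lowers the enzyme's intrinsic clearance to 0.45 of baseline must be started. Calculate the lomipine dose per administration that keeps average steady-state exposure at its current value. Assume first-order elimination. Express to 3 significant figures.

CYP2D6: 0.26 × 0.45 = 0.117
Other: 0.74 (unchanged)
CL_new/CL_old = 0.117 + 0.74 = 0.857.
Css,avg = (dose rate)/CL, so holding Css fixed requires dose ∝ CL: 200 × 0.857 = 171 mg.

171 mg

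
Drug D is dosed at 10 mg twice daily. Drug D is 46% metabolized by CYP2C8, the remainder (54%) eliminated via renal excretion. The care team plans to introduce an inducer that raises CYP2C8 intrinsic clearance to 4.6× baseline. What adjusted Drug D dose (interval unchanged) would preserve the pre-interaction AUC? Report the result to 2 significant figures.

The CYP2C8 pathway (46% of clearance) rises to 4.6× activity: 0.46 × 4.6 = 2.116.
The remaining 54% of clearance is unaffected.
Relative clearance = 2.116 + 0.54 = 2.656.
To maintain the same steady-state level, dose must scale with clearance: new dose = 10 × 2.656 = 27 mg.

27 mg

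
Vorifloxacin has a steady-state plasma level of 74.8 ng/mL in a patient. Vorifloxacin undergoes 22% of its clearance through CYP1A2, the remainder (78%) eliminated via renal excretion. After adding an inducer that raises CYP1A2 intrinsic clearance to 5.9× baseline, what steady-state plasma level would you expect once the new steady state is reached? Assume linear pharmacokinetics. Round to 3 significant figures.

The CYP1A2 pathway (22% of clearance) is boosted to 5.9× activity: 0.22 × 5.9 = 1.298.
Non-CYP routes (78%) are unchanged.
New clearance relative to baseline: 1.298 + 0.78 = 2.078.
New steady-state plasma level = baseline ÷ relative clearance = 74.8 / 2.078 = 36.0 ng/mL.

36.0 ng/mL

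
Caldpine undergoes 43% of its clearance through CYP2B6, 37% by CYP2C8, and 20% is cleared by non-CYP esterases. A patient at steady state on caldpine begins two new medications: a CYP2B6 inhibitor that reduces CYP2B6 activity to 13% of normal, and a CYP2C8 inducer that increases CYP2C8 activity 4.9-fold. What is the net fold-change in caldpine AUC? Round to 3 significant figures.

0.483

The CYP2B6 pathway (43% of clearance) falls to 0.13× activity: 0.43 × 0.13 = 0.0559.
The CYP2C8 pathway (37% of clearance) rises to 4.9× activity: 0.37 × 4.9 = 1.813.
The remaining 20% of clearance is unaffected.
New clearance relative to baseline: 0.0559 + 1.813 + 0.2 = 2.0689.
AUC ∝ 1/CL: fold-change = 1 / 2.0689 = 0.483.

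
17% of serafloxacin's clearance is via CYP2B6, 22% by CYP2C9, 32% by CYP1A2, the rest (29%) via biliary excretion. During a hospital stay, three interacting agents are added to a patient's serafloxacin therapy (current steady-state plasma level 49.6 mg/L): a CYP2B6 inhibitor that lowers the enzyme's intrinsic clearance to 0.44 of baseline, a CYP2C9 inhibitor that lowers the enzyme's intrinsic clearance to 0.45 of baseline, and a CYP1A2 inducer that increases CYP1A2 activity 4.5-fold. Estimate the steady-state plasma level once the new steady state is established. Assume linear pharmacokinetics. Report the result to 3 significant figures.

CYP2B6: 0.17 × 0.44 = 0.0748
CYP2C9: 0.22 × 0.45 = 0.099
CYP1A2: 0.32 × 4.5 = 1.44
Other: 0.29 (unchanged)
New clearance relative to baseline: 0.0748 + 0.099 + 1.44 + 0.29 = 1.9038.
Dividing the baseline by the relative clearance: 49.6 / 1.9038 = 26.1 mg/L.

26.1 mg/L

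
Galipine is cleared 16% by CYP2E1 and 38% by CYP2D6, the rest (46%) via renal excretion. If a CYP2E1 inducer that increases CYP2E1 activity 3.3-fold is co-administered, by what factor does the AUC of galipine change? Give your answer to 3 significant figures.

0.731

The CYP2E1 pathway (16% of clearance) increases to 3.3× activity: 0.16 × 3.3 = 0.528.
CYP2D6 (38%) and the residual 46% are unaffected.
Relative clearance = 0.528 + 0.38 + 0.46 = 1.368.
AUC ratio = CL_old/CL_new = 1 / 1.368 = 0.731.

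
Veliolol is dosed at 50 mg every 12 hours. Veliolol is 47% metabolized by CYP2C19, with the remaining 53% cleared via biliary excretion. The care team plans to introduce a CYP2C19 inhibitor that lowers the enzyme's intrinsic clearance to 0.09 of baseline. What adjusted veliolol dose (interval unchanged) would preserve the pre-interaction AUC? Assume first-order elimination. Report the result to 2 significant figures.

The CYP2C19 pathway (47% of clearance) falls to 0.09× activity: 0.47 × 0.09 = 0.0423.
The remaining 53% of clearance is unaffected.
CL_new/CL_old = 0.0423 + 0.53 = 0.5723.
Css,avg = (dose rate)/CL, so holding Css fixed requires dose ∝ CL: 50 × 0.5723 = 29 mg.

29 mg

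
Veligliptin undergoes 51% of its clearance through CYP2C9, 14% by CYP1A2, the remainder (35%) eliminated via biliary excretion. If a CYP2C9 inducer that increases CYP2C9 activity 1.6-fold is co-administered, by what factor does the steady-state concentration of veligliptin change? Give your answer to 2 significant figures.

0.77

CYP2C9: 0.51 × 1.6 = 0.816
CYP1A2: 0.14 (unchanged)
Other: 0.35 (unchanged)
CL_new/CL_old = 0.816 + 0.14 + 0.35 = 1.306.
Steady-state concentration is inversely proportional to clearance, so the fold-change is 1 / 1.306 = 0.77.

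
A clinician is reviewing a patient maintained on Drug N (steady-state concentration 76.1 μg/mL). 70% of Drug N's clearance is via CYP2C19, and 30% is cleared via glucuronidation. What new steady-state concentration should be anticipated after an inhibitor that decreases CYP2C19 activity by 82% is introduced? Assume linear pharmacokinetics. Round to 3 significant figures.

The CYP2C19 pathway (70% of clearance) falls to 0.18× activity: 0.7 × 0.18 = 0.126.
Non-CYP routes (30%) are unchanged.
New clearance relative to baseline: 0.126 + 0.3 = 0.426.
With dosing unchanged, steady-state concentration scales as 1/CL: 76.1 / 0.426 = 179 μg/mL.

179 μg/mL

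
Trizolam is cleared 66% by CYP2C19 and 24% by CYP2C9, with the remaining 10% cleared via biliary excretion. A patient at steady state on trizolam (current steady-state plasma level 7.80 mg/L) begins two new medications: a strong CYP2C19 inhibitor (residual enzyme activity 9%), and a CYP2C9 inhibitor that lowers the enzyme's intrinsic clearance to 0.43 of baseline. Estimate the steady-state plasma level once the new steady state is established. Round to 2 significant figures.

30 mg/L

CYP2C19: 0.66 × 0.09 = 0.0594
CYP2C9: 0.24 × 0.43 = 0.1032
Other: 0.1 (unchanged)
New clearance relative to baseline: 0.0594 + 0.1032 + 0.1 = 0.2626.
Dividing the baseline by the relative clearance: 7.80 / 0.2626 = 30 mg/L.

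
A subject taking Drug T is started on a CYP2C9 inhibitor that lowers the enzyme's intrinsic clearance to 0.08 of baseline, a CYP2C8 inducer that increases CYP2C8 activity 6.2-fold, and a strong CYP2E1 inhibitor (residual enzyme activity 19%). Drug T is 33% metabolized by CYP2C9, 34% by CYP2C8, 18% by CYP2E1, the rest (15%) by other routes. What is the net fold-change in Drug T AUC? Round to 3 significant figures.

0.431

The CYP2C9 pathway (33% of clearance) is reduced to 0.08× activity: 0.33 × 0.08 = 0.0264.
The CYP2C8 pathway (34% of clearance) increases to 6.2× activity: 0.34 × 6.2 = 2.108.
The CYP2E1 pathway (18% of clearance) drops to 0.19× activity: 0.18 × 0.19 = 0.0342.
Non-CYP routes (15%) are unchanged.
New clearance relative to baseline: 0.0264 + 2.108 + 0.0342 + 0.15 = 2.3186.
Because AUC varies inversely with clearance, the combined effect is 1 / 2.3186 = 0.431.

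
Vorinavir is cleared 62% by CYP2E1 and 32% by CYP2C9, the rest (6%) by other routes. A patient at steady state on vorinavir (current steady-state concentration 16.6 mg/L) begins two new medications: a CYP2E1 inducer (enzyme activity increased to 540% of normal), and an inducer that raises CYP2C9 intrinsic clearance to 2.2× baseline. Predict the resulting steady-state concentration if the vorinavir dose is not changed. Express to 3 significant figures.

The CYP2E1 pathway (62% of clearance) is boosted to 5.4× activity: 0.62 × 5.4 = 3.348.
The CYP2C9 pathway (32% of clearance) increases to 2.2× activity: 0.32 × 2.2 = 0.704.
Non-CYP routes (6%) are unchanged.
CL_new/CL_old = 3.348 + 0.704 + 0.06 = 4.112.
Dividing the baseline by the relative clearance: 16.6 / 4.112 = 4.04 mg/L.

4.04 mg/L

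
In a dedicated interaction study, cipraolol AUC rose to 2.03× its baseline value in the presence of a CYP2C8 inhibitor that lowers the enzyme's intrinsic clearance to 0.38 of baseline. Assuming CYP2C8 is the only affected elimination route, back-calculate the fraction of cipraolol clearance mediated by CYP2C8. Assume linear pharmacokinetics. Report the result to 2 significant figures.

0.82

Let x = fm,CYP2C8. Because AUC ∝ 1/CL, relative clearance fell to 1/2.03 = 0.4926.
Only the CYP2C8 route changed, so 0.4926 = x·0.38 + (1 − x), giving x = 0.82.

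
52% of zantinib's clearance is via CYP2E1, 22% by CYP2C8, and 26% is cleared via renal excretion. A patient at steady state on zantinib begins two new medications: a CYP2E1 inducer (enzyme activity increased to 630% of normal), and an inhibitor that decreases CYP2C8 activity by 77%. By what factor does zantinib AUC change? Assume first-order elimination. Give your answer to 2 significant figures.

The CYP2E1 pathway (52% of clearance) is boosted to 6.3× activity: 0.52 × 6.3 = 3.276.
The CYP2C8 pathway (22% of clearance) drops to 0.23× activity: 0.22 × 0.23 = 0.0506.
The remaining 26% of clearance is unaffected.
New clearance relative to baseline: 3.276 + 0.0506 + 0.26 = 3.5866.
AUC ∝ 1/CL: fold-change = 1 / 3.5866 = 0.28.

0.28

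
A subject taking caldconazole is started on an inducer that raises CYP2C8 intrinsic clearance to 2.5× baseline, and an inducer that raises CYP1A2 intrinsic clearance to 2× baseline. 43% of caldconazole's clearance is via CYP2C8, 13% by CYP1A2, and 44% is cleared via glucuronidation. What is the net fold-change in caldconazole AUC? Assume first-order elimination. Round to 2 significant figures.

The CYP2C8 pathway (43% of clearance) increases to 2.5× activity: 0.43 × 2.5 = 1.075.
The CYP1A2 pathway (13% of clearance) increases to 2× activity: 0.13 × 2 = 0.26.
Non-CYP routes (44%) are unchanged.
CL_new/CL_old = 1.075 + 0.26 + 0.44 = 1.775.
Net AUC ratio = 1 / 1.775 = 0.56.

0.56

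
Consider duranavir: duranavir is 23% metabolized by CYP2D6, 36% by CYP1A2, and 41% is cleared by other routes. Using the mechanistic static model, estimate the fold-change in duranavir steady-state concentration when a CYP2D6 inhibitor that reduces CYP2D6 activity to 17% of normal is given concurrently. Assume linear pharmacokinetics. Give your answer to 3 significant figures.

1.24

CYP2D6: 0.23 × 0.17 = 0.0391
CYP1A2: 0.36 (unchanged)
Other: 0.41 (unchanged)
New clearance relative to baseline: 0.0391 + 0.36 + 0.41 = 0.8091.
Since steady-state concentration ∝ 1/CL, the ratio is 1 / 0.8091 = 1.24.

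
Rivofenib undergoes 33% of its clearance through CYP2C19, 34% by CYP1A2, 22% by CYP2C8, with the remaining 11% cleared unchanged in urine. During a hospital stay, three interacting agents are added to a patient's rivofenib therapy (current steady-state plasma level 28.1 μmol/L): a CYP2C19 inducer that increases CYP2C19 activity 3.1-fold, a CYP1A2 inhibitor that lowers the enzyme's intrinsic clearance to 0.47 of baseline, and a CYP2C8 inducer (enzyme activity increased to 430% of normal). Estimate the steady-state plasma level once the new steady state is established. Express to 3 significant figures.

The CYP2C19 pathway (33% of clearance) increases to 3.1× activity: 0.33 × 3.1 = 1.023.
The CYP1A2 pathway (34% of clearance) drops to 0.47× activity: 0.34 × 0.47 = 0.1598.
The CYP2C8 pathway (22% of clearance) is boosted to 4.3× activity: 0.22 × 4.3 = 0.946.
Non-CYP routes (11%) are unchanged.
New clearance relative to baseline: 1.023 + 0.1598 + 0.946 + 0.11 = 2.2388.
New steady-state plasma level = 28.1 / 2.2388 = 12.6 μmol/L (concentration scales inversely with clearance).

12.6 μmol/L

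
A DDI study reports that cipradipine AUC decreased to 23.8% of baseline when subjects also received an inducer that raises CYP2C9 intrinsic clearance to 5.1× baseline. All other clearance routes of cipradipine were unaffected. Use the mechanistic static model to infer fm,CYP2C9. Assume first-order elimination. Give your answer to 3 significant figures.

0.781

Call the CYP2C9 fraction fm. After the interaction, CL_new/CL_old = fm × 5.1 + (1 − fm).
AUC ratio = 1 / (new CL fraction), so new CL fraction = 1 / 0.238 = 4.202.
fm × 5.1 + 1 − fm = 4.202  ⇒  fm × (5.1 − 1) = 3.202  ⇒  fm = 0.781.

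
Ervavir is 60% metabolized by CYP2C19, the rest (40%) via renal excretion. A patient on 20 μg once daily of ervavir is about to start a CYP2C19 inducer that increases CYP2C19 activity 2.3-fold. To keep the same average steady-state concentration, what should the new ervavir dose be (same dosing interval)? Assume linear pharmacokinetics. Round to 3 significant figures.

The CYP2C19 pathway (60% of clearance) is boosted to 2.3× activity: 0.6 × 2.3 = 1.38.
Non-CYP routes (40%) are unchanged.
Relative clearance = 1.38 + 0.4 = 1.78.
Css,avg = (dose rate)/CL, so holding Css fixed requires dose ∝ CL: 20 × 1.78 = 35.6 μg.

35.6 μg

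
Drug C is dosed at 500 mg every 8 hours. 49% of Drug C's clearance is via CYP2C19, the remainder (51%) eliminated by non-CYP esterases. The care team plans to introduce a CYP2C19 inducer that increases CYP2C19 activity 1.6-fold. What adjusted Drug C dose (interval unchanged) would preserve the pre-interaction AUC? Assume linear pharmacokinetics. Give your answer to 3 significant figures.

647 mg

CYP2C19: 0.49 × 1.6 = 0.784
Other: 0.51 (unchanged)
Relative clearance = 0.784 + 0.51 = 1.294.
Exposure is unchanged when dose changes in proportion to clearance. New dose = 500 mg × 1.294 = 647 mg.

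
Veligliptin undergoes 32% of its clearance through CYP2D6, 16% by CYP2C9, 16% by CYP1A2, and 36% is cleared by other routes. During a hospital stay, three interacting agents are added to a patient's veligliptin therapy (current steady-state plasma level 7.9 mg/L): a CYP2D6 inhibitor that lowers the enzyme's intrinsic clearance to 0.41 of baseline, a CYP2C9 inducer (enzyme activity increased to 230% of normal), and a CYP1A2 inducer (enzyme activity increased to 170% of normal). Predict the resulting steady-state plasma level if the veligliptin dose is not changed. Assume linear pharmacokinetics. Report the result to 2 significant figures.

7.0 mg/L

The CYP2D6 pathway (32% of clearance) falls to 0.41× activity: 0.32 × 0.41 = 0.1312.
The CYP2C9 pathway (16% of clearance) increases to 2.3× activity: 0.16 × 2.3 = 0.368.
The CYP1A2 pathway (16% of clearance) is boosted to 1.7× activity: 0.16 × 1.7 = 0.272.
The remaining 36% of clearance is unaffected.
CL_new/CL_old = 0.1312 + 0.368 + 0.272 + 0.36 = 1.1312.
Dividing the baseline by the relative clearance: 7.9 / 1.1312 = 7.0 mg/L.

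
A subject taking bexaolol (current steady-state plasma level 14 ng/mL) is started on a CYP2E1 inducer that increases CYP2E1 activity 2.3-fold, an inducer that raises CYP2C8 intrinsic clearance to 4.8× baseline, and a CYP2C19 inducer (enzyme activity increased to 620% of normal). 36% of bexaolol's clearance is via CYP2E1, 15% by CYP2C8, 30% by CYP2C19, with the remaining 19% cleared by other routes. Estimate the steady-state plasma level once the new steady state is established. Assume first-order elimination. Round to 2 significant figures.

3.9 ng/mL

The CYP2E1 pathway (36% of clearance) increases to 2.3× activity: 0.36 × 2.3 = 0.828.
The CYP2C8 pathway (15% of clearance) rises to 4.8× activity: 0.15 × 4.8 = 0.72.
The CYP2C19 pathway (30% of clearance) is boosted to 6.2× activity: 0.3 × 6.2 = 1.86.
The remaining 19% of clearance is unaffected.
Relative clearance = 0.828 + 0.72 + 1.86 + 0.19 = 3.598.
Steady-state plasma level ∝ 1/CL: new value = 14 / 3.598 = 3.9 ng/mL.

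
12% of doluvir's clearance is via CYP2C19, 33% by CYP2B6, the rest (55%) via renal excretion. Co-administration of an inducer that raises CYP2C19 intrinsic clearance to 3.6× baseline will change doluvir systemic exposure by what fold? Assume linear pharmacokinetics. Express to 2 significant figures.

The CYP2C19 pathway (12% of clearance) is boosted to 3.6× activity: 0.12 × 3.6 = 0.432.
CYP2B6 (33%) and the residual 55% are unaffected.
New clearance relative to baseline: 0.432 + 0.33 + 0.55 = 1.312.
Systemic exposure is inversely proportional to clearance, so the fold-change is 1 / 1.312 = 0.76.

0.76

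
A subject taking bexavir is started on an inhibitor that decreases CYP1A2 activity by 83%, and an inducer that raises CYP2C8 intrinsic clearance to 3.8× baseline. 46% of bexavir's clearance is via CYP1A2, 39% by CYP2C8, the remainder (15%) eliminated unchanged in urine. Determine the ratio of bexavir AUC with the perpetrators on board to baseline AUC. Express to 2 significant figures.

0.58

The CYP1A2 pathway (46% of clearance) drops to 0.17× activity: 0.46 × 0.17 = 0.0782.
The CYP2C8 pathway (39% of clearance) increases to 3.8× activity: 0.39 × 3.8 = 1.482.
The remaining 15% of clearance is unaffected.
Relative clearance = 0.0782 + 1.482 + 0.15 = 1.7102.
Net AUC ratio = 1 / 1.7102 = 0.58.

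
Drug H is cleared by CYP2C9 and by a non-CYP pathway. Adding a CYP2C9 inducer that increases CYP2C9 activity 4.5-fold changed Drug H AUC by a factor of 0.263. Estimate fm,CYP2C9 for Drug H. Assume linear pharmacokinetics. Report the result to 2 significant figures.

0.80

CL'/CL = 1 / 0.263 = 3.802
4.5·fm + (1 − fm) = 3.802
fm = (3.802 − 1) / (4.5 − 1) = 0.80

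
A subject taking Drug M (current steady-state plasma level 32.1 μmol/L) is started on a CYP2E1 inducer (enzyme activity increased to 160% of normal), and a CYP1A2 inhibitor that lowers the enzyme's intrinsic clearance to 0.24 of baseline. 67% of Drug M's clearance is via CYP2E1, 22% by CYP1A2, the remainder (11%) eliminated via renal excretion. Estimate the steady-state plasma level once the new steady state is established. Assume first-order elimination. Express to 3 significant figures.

26.0 μmol/L

The CYP2E1 pathway (67% of clearance) is boosted to 1.6× activity: 0.67 × 1.6 = 1.072.
The CYP1A2 pathway (22% of clearance) drops to 0.24× activity: 0.22 × 0.24 = 0.0528.
The remaining 11% of clearance is unaffected.
CL_new/CL_old = 1.072 + 0.0528 + 0.11 = 1.2348.
Steady-state plasma level ∝ 1/CL: new value = 32.1 / 1.2348 = 26.0 μmol/L.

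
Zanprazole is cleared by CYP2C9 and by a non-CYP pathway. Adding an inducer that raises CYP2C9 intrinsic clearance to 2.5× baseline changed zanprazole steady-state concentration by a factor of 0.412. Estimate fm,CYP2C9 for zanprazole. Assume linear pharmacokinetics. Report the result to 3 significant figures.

0.951

Call the CYP2C9 fraction fm. After the interaction, CL_new/CL_old = fm × 2.5 + (1 − fm).
Steady-state concentration ratio = 1 / (new CL fraction), so new CL fraction = 1 / 0.412 = 2.427.
fm × 2.5 + 1 − fm = 2.427  ⇒  fm × (2.5 − 1) = 1.427  ⇒  fm = 0.951.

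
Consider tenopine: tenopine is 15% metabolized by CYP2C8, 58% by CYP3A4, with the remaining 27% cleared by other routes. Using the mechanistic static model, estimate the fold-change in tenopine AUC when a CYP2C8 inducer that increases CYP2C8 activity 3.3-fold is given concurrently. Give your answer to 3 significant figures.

CYP2C8: 0.15 × 3.3 = 0.495
CYP3A4: 0.58 (unchanged)
Other: 0.27 (unchanged)
Relative clearance = 0.495 + 0.58 + 0.27 = 1.345.
AUC is inversely proportional to clearance, so the fold-change is 1 / 1.345 = 0.743.

0.743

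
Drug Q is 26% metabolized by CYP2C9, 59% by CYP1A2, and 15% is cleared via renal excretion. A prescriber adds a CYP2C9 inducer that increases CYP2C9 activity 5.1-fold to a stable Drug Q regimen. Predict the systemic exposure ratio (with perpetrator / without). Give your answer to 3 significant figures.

The CYP2C9 pathway (26% of clearance) increases to 5.1× activity: 0.26 × 5.1 = 1.326.
CYP1A2 (59%) and the residual 15% are unaffected.
New clearance relative to baseline: 1.326 + 0.59 + 0.15 = 2.066.
Systemic exposure is inversely proportional to clearance, so the fold-change is 1 / 2.066 = 0.484.

0.484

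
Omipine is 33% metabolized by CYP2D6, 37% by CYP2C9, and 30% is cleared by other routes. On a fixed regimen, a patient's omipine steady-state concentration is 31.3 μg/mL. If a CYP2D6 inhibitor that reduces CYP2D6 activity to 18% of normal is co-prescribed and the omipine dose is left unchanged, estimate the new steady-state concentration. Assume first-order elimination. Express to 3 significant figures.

CYP2D6: 0.33 × 0.18 = 0.0594
CYP2C9: 0.37 (unchanged)
Other: 0.3 (unchanged)
CL_new/CL_old = 0.0594 + 0.37 + 0.3 = 0.7294.
Steady-state concentration ∝ 1/CL, so new value = 31.3 / 0.7294 = 42.9 μg/mL.

42.9 μg/mL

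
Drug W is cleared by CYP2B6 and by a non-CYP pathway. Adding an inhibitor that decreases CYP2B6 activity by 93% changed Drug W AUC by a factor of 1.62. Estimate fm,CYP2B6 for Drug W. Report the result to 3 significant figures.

Call the CYP2B6 fraction fm. After the interaction, CL_new/CL_old = fm × 0.07 + (1 − fm).
AUC ratio = 1 / (new CL fraction), so new CL fraction = 1 / 1.62 = 0.6173.
fm × 0.07 + 1 − fm = 0.6173  ⇒  fm × (0.07 − 1) = −0.3827  ⇒  fm = 0.412.

0.412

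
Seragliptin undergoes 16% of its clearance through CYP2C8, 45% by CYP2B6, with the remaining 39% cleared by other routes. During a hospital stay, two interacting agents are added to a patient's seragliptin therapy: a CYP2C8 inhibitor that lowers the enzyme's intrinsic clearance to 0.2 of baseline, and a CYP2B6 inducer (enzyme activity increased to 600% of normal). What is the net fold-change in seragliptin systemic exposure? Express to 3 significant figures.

The CYP2C8 pathway (16% of clearance) is reduced to 0.2× activity: 0.16 × 0.2 = 0.032.
The CYP2B6 pathway (45% of clearance) is boosted to 6× activity: 0.45 × 6 = 2.7.
Non-CYP routes (39%) are unchanged.
New clearance relative to baseline: 0.032 + 2.7 + 0.39 = 3.122.
Net systemic exposure ratio = 1 / 3.122 = 0.320.

0.320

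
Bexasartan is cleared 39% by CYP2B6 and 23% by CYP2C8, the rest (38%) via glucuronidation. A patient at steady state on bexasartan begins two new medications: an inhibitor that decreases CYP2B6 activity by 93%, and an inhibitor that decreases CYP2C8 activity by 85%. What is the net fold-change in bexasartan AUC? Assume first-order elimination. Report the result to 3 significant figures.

2.26

The CYP2B6 pathway (39% of clearance) is reduced to 0.07× activity: 0.39 × 0.07 = 0.0273.
The CYP2C8 pathway (23% of clearance) falls to 0.15× activity: 0.23 × 0.15 = 0.0345.
The remaining 38% of clearance is unaffected.
Relative clearance = 0.0273 + 0.0345 + 0.38 = 0.4418.
Because AUC varies inversely with clearance, the combined effect is 1 / 0.4418 = 2.26.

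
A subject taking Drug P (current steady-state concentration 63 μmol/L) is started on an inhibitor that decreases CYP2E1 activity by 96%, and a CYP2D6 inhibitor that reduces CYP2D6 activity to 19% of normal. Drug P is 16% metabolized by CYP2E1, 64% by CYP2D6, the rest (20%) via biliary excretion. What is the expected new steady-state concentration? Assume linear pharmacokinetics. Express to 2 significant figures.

1.9 × 10² μmol/L

The CYP2E1 pathway (16% of clearance) drops to 0.04× activity: 0.16 × 0.04 = 0.0064.
The CYP2D6 pathway (64% of clearance) drops to 0.19× activity: 0.64 × 0.19 = 0.1216.
The remaining 20% of clearance is unaffected.
Relative clearance = 0.0064 + 0.1216 + 0.2 = 0.328.
New steady-state concentration = 63 / 0.328 = 1.9 × 10² μmol/L (concentration scales inversely with clearance).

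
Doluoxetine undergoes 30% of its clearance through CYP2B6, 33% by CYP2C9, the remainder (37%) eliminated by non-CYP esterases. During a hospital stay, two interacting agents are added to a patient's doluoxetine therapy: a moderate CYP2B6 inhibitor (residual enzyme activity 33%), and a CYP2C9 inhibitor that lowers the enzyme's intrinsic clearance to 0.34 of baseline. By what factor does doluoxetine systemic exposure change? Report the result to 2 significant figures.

CYP2B6: 0.3 × 0.33 = 0.099
CYP2C9: 0.33 × 0.34 = 0.1122
Other: 0.37 (unchanged)
CL_new/CL_old = 0.099 + 0.1122 + 0.37 = 0.5812.
Because systemic exposure varies inversely with clearance, the combined effect is 1 / 0.5812 = 1.7.

1.7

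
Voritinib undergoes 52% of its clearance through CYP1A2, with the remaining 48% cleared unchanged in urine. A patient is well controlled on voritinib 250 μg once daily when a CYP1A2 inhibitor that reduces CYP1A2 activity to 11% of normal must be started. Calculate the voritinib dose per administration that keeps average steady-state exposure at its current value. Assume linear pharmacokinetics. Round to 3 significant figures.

The CYP1A2 pathway (52% of clearance) drops to 0.11× activity: 0.52 × 0.11 = 0.0572.
Non-CYP routes (48%) are unchanged.
Relative clearance = 0.0572 + 0.48 = 0.5372.
Exposure is unchanged when dose changes in proportion to clearance. New dose = 250 μg × 0.5372 = 134 μg.

134 μg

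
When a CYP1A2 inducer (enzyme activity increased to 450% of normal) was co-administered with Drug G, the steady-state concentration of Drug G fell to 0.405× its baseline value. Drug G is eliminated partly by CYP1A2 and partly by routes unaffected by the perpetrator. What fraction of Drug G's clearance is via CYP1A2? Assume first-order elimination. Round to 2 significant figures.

Call the CYP1A2 fraction fm. After the interaction, CL_new/CL_old = fm × 4.5 + (1 − fm).
Steady-state concentration ratio = 1 / (new CL fraction), so new CL fraction = 1 / 0.405 = 2.469.
fm × 4.5 + 1 − fm = 2.469  ⇒  fm × (4.5 − 1) = 1.469  ⇒  fm = 0.42.

0.42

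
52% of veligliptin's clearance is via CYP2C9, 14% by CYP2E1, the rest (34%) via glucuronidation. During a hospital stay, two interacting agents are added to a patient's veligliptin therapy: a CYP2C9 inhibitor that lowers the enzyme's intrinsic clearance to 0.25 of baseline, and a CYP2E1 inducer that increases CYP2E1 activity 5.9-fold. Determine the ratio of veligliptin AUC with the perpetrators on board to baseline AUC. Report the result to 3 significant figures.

The CYP2C9 pathway (52% of clearance) falls to 0.25× activity: 0.52 × 0.25 = 0.13.
The CYP2E1 pathway (14% of clearance) increases to 5.9× activity: 0.14 × 5.9 = 0.826.
Non-CYP routes (34%) are unchanged.
Relative clearance = 0.13 + 0.826 + 0.34 = 1.296.
Net AUC ratio = 1 / 1.296 = 0.772.

0.772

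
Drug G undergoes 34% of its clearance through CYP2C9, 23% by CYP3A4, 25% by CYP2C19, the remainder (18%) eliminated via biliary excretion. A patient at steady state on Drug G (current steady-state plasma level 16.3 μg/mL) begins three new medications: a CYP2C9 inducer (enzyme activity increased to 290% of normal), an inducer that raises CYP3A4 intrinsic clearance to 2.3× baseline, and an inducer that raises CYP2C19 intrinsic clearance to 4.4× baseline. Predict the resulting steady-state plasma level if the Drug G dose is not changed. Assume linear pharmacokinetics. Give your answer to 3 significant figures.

5.83 μg/mL

The CYP2C9 pathway (34% of clearance) increases to 2.9× activity: 0.34 × 2.9 = 0.986.
The CYP3A4 pathway (23% of clearance) is boosted to 2.3× activity: 0.23 × 2.3 = 0.529.
The CYP2C19 pathway (25% of clearance) increases to 4.4× activity: 0.25 × 4.4 = 1.1.
Non-CYP routes (18%) are unchanged.
Relative clearance = 0.986 + 0.529 + 1.1 + 0.18 = 2.795.
New steady-state plasma level = 16.3 / 2.795 = 5.83 μg/mL (concentration scales inversely with clearance).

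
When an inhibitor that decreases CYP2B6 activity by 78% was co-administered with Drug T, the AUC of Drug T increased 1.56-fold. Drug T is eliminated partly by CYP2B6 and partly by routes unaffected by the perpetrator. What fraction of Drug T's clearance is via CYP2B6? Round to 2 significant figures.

Let x = fm,CYP2B6. Because AUC ∝ 1/CL, relative clearance fell to 1/1.56 = 0.641.
Setting x·0.22 + (1 − x) = 0.641 and solving: x = (0.641 − 1)/(0.22 − 1) = 0.46.

0.46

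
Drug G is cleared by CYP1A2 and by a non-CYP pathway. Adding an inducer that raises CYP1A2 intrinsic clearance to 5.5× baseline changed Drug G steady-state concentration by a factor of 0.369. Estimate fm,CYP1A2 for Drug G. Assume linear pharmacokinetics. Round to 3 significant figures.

Let x = fm,CYP1A2. Because steady-state concentration ∝ 1/CL, relative clearance rose to 1/0.369 = 2.71.
Only the CYP1A2 route changed, so 2.71 = x·5.5 + (1 − x), giving x = 0.380.

0.380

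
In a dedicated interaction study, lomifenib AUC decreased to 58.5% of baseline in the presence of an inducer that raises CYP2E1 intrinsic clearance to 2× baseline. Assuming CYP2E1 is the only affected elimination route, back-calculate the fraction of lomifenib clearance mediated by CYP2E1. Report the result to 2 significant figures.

0.71

CL'/CL = 1 / 0.585 = 1.709
2·fm + (1 − fm) = 1.709
fm = (1.709 − 1) / (2 − 1) = 0.71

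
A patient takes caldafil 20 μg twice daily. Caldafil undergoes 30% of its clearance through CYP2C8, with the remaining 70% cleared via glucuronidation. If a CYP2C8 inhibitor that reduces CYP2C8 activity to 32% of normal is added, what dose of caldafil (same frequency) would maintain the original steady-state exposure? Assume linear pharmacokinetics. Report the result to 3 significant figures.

The CYP2C8 pathway (30% of clearance) drops to 0.32× activity: 0.3 × 0.32 = 0.096.
The remaining 70% of clearance is unaffected.
Relative clearance = 0.096 + 0.7 = 0.796.
Exposure is unchanged when dose changes in proportion to clearance. New dose = 20 μg × 0.796 = 15.9 μg.

15.9 μg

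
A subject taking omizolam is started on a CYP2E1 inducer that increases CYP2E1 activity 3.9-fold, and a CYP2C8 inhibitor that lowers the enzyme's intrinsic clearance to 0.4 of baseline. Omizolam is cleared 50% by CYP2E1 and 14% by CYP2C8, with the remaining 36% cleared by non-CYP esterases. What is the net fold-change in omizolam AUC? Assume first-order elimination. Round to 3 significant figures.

0.423

The CYP2E1 pathway (50% of clearance) is boosted to 3.9× activity: 0.5 × 3.9 = 1.95.
The CYP2C8 pathway (14% of clearance) falls to 0.4× activity: 0.14 × 0.4 = 0.056.
Non-CYP routes (36%) are unchanged.
CL_new/CL_old = 1.95 + 0.056 + 0.36 = 2.366.
Net AUC ratio = 1 / 2.366 = 0.423.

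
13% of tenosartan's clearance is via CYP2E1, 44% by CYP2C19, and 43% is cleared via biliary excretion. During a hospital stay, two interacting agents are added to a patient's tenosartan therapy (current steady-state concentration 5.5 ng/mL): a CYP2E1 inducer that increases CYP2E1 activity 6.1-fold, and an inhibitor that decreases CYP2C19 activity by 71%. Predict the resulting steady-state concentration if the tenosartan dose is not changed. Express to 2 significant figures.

The CYP2E1 pathway (13% of clearance) rises to 6.1× activity: 0.13 × 6.1 = 0.793.
The CYP2C19 pathway (44% of clearance) drops to 0.29× activity: 0.44 × 0.29 = 0.1276.
Non-CYP routes (43%) are unchanged.
New clearance relative to baseline: 0.793 + 0.1276 + 0.43 = 1.3506.
Steady-state concentration ∝ 1/CL: new value = 5.5 / 1.3506 = 4.1 ng/mL.

4.1 ng/mL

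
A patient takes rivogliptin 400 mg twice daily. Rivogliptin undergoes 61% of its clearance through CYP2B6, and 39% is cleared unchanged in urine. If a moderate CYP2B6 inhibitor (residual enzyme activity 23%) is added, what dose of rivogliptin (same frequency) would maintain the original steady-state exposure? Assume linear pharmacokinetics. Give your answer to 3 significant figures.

The CYP2B6 pathway (61% of clearance) is reduced to 0.23× activity: 0.61 × 0.23 = 0.1403.
The remaining 39% of clearance is unaffected.
Relative clearance = 0.1403 + 0.39 = 0.5303.
Exposure is unchanged when dose changes in proportion to clearance. New dose = 400 mg × 0.5303 = 212 mg.

212 mg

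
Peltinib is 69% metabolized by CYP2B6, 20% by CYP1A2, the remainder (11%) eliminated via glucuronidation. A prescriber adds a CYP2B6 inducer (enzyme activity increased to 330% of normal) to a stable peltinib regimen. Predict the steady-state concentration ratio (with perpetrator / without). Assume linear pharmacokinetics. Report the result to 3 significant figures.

0.387

The CYP2B6 pathway (69% of clearance) increases to 3.3× activity: 0.69 × 3.3 = 2.277.
CYP1A2 (20%) and the residual 11% are unaffected.
CL_new/CL_old = 2.277 + 0.2 + 0.11 = 2.587.
Since steady-state concentration ∝ 1/CL, the ratio is 1 / 2.587 = 0.387.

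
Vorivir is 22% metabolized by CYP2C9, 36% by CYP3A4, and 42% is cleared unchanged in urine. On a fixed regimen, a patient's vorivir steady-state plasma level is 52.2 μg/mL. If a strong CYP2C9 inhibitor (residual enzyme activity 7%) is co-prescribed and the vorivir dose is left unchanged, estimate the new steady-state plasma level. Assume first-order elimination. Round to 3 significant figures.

65.6 μg/mL

CYP2C9: 0.22 × 0.07 = 0.0154
CYP3A4: 0.36 (unchanged)
Other: 0.42 (unchanged)
CL_new/CL_old = 0.0154 + 0.36 + 0.42 = 0.7954.
Steady-state plasma level ∝ 1/CL, so new value = 52.2 / 0.7954 = 65.6 μg/mL.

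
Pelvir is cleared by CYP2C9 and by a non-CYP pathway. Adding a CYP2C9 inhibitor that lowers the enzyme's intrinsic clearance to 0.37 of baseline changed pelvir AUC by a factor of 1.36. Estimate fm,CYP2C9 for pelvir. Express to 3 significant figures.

Write x for the fraction cleared via CYP2C9. The observed AUC change means clearance fell to 1/1.36 = 0.7353 of baseline.
Only the CYP2C9 route changed, so 0.7353 = x·0.37 + (1 − x), giving x = 0.420.

0.420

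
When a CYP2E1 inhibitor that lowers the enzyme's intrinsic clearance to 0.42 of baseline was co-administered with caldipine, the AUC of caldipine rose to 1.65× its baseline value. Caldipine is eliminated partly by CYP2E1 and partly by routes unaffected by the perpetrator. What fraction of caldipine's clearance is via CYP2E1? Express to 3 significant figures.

0.679

Let fm be the CYP2E1 fraction. New clearance relative to baseline = fm × 0.42 + (1 − fm).
AUC ratio = 1 / (new CL fraction), so new CL fraction = 1 / 1.65 = 0.6061.
fm × 0.42 + 1 − fm = 0.6061  ⇒  fm × (0.42 − 1) = −0.3939  ⇒  fm = 0.679.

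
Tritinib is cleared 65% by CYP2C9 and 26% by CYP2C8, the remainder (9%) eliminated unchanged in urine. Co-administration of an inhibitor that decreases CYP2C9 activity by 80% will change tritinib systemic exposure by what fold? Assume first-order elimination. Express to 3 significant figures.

The CYP2C9 pathway (65% of clearance) drops to 0.2× activity: 0.65 × 0.2 = 0.13.
CYP2C8 (26%) and the residual 9% are unaffected.
Relative clearance = 0.13 + 0.26 + 0.09 = 0.48.
Since systemic exposure ∝ 1/CL, the ratio is 1 / 0.48 = 2.08.

2.08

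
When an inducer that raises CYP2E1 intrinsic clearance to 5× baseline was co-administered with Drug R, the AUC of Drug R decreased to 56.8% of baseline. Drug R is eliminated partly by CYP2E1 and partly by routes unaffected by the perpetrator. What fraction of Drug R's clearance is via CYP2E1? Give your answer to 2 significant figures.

Let fm be the CYP2E1 fraction. New clearance relative to baseline = fm × 5 + (1 − fm).
AUC ratio = 1 / (new CL fraction), so new CL fraction = 1 / 0.568 = 1.761.
fm × 5 + 1 − fm = 1.761  ⇒  fm × (5 − 1) = 0.7606  ⇒  fm = 0.19.

0.19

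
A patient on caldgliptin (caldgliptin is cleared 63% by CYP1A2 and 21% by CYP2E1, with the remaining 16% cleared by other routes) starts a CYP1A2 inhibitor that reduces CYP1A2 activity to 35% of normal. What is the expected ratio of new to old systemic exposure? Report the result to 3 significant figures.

The CYP1A2 pathway (63% of clearance) falls to 0.35× activity: 0.63 × 0.35 = 0.2205.
CYP2E1 (21%) and the residual 16% are unaffected.
Relative clearance = 0.2205 + 0.21 + 0.16 = 0.5905.
Systemic exposure ratio = CL_old/CL_new = 1 / 0.5905 = 1.69.

1.69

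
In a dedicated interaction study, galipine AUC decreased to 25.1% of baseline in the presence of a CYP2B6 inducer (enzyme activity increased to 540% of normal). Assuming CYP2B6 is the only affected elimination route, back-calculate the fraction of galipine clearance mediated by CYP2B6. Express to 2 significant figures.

0.68

CL'/CL = 1 / 0.251 = 3.984
5.4·fm + (1 − fm) = 3.984
fm = (3.984 − 1) / (5.4 − 1) = 0.68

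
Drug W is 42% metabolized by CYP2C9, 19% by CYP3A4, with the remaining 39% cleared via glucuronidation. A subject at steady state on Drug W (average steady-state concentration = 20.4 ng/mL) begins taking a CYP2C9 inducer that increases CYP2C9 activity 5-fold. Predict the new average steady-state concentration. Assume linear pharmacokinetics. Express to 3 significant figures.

The CYP2C9 pathway (42% of clearance) is boosted to 5× activity: 0.42 × 5 = 2.1.
CYP3A4 (19%) and the residual 39% are unaffected.
New clearance relative to baseline: 2.1 + 0.19 + 0.39 = 2.68.
Average steady-state concentration ∝ 1/CL, so new value = 20.4 / 2.68 = 7.61 ng/mL.

7.61 ng/mL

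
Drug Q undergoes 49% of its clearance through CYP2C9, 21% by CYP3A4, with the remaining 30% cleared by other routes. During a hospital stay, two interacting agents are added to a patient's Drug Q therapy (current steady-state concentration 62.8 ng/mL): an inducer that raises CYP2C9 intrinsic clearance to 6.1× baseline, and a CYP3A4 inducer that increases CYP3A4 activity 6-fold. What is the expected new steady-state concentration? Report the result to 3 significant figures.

CYP2C9: 0.49 × 6.1 = 2.989
CYP3A4: 0.21 × 6 = 1.26
Other: 0.3 (unchanged)
CL_new/CL_old = 2.989 + 1.26 + 0.3 = 4.549.
Dividing the baseline by the relative clearance: 62.8 / 4.549 = 13.8 ng/mL.

13.8 ng/mL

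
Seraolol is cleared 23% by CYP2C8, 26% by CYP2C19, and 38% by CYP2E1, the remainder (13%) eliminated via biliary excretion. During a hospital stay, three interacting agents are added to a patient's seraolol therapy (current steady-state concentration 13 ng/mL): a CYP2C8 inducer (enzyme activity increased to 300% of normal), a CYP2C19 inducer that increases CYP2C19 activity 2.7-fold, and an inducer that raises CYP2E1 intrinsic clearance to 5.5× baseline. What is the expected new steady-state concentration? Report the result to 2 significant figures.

The CYP2C8 pathway (23% of clearance) rises to 3× activity: 0.23 × 3 = 0.69.
The CYP2C19 pathway (26% of clearance) increases to 2.7× activity: 0.26 × 2.7 = 0.702.
The CYP2E1 pathway (38% of clearance) rises to 5.5× activity: 0.38 × 5.5 = 2.09.
The remaining 13% of clearance is unaffected.
Relative clearance = 0.69 + 0.702 + 2.09 + 0.13 = 3.612.
Steady-state concentration ∝ 1/CL: new value = 13 / 3.612 = 3.6 ng/mL.

3.6 ng/mL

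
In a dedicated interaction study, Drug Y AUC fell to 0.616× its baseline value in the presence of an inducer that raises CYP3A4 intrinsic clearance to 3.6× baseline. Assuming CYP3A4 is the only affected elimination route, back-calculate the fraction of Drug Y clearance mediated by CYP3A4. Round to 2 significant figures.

0.24

Let x = fm,CYP3A4. Because AUC ∝ 1/CL, relative clearance rose to 1/0.616 = 1.623.
Setting x·3.6 + (1 − x) = 1.623 and solving: x = (1.623 − 1)/(3.6 − 1) = 0.24.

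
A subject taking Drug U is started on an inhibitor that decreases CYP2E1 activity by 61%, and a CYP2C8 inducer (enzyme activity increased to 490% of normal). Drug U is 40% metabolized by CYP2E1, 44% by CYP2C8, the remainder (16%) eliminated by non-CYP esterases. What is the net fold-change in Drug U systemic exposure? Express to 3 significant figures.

The CYP2E1 pathway (40% of clearance) is reduced to 0.39× activity: 0.4 × 0.39 = 0.156.
The CYP2C8 pathway (44% of clearance) increases to 4.9× activity: 0.44 × 4.9 = 2.156.
The remaining 16% of clearance is unaffected.
New clearance relative to baseline: 0.156 + 2.156 + 0.16 = 2.472.
Net systemic exposure ratio = 1 / 2.472 = 0.405.

0.405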